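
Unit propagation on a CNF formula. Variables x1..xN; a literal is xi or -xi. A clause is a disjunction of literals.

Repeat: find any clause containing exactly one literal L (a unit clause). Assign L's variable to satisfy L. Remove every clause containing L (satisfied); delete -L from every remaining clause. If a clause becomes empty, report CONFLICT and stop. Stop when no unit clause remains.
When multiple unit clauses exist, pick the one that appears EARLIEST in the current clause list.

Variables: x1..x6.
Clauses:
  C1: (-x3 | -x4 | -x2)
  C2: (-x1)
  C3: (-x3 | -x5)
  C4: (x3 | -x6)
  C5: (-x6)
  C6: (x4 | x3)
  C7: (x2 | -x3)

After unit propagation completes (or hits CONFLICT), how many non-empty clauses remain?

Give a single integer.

Answer: 4

Derivation:
unit clause [-1] forces x1=F; simplify:
  satisfied 1 clause(s); 6 remain; assigned so far: [1]
unit clause [-6] forces x6=F; simplify:
  satisfied 2 clause(s); 4 remain; assigned so far: [1, 6]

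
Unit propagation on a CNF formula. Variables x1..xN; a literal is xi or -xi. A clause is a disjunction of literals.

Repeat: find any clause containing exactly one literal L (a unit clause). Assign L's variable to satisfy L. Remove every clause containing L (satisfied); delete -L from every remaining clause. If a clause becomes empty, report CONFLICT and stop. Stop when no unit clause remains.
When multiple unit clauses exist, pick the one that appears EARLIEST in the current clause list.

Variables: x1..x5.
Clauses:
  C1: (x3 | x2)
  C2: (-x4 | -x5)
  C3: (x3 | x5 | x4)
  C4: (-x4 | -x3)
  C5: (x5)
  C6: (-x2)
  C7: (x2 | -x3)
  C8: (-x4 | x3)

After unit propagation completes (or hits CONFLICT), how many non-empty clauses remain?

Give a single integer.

Answer: 0

Derivation:
unit clause [5] forces x5=T; simplify:
  drop -5 from [-4, -5] -> [-4]
  satisfied 2 clause(s); 6 remain; assigned so far: [5]
unit clause [-4] forces x4=F; simplify:
  satisfied 3 clause(s); 3 remain; assigned so far: [4, 5]
unit clause [-2] forces x2=F; simplify:
  drop 2 from [3, 2] -> [3]
  drop 2 from [2, -3] -> [-3]
  satisfied 1 clause(s); 2 remain; assigned so far: [2, 4, 5]
unit clause [3] forces x3=T; simplify:
  drop -3 from [-3] -> [] (empty!)
  satisfied 1 clause(s); 1 remain; assigned so far: [2, 3, 4, 5]
CONFLICT (empty clause)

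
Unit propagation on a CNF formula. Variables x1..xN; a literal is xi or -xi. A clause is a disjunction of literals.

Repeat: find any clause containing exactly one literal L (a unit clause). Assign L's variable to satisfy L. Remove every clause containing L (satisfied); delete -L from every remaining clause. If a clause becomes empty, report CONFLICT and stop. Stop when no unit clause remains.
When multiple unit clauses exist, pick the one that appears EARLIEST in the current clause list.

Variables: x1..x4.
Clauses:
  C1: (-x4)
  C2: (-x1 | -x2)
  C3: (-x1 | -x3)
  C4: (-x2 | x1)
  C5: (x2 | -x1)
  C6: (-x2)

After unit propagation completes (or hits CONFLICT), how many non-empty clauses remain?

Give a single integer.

unit clause [-4] forces x4=F; simplify:
  satisfied 1 clause(s); 5 remain; assigned so far: [4]
unit clause [-2] forces x2=F; simplify:
  drop 2 from [2, -1] -> [-1]
  satisfied 3 clause(s); 2 remain; assigned so far: [2, 4]
unit clause [-1] forces x1=F; simplify:
  satisfied 2 clause(s); 0 remain; assigned so far: [1, 2, 4]

Answer: 0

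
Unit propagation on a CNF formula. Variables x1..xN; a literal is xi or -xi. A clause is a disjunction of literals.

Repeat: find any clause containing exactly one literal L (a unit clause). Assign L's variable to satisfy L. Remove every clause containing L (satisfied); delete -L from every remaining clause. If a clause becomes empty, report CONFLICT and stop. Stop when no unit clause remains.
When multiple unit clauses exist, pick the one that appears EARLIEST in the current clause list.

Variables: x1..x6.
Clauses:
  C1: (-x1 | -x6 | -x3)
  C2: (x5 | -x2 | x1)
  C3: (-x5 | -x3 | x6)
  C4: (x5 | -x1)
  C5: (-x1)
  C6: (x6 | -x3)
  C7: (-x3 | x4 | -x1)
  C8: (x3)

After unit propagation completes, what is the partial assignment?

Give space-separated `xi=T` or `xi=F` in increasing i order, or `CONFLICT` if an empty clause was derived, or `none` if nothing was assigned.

unit clause [-1] forces x1=F; simplify:
  drop 1 from [5, -2, 1] -> [5, -2]
  satisfied 4 clause(s); 4 remain; assigned so far: [1]
unit clause [3] forces x3=T; simplify:
  drop -3 from [-5, -3, 6] -> [-5, 6]
  drop -3 from [6, -3] -> [6]
  satisfied 1 clause(s); 3 remain; assigned so far: [1, 3]
unit clause [6] forces x6=T; simplify:
  satisfied 2 clause(s); 1 remain; assigned so far: [1, 3, 6]

Answer: x1=F x3=T x6=T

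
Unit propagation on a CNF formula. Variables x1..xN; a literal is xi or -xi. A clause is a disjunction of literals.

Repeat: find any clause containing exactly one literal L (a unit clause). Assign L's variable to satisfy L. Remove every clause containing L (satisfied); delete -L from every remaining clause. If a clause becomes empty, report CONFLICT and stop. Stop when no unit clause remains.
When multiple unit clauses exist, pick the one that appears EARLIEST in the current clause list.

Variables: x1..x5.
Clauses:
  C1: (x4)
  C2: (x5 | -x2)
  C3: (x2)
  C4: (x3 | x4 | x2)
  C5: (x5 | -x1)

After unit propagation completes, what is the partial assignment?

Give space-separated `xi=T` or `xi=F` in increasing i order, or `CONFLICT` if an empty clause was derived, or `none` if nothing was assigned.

Answer: x2=T x4=T x5=T

Derivation:
unit clause [4] forces x4=T; simplify:
  satisfied 2 clause(s); 3 remain; assigned so far: [4]
unit clause [2] forces x2=T; simplify:
  drop -2 from [5, -2] -> [5]
  satisfied 1 clause(s); 2 remain; assigned so far: [2, 4]
unit clause [5] forces x5=T; simplify:
  satisfied 2 clause(s); 0 remain; assigned so far: [2, 4, 5]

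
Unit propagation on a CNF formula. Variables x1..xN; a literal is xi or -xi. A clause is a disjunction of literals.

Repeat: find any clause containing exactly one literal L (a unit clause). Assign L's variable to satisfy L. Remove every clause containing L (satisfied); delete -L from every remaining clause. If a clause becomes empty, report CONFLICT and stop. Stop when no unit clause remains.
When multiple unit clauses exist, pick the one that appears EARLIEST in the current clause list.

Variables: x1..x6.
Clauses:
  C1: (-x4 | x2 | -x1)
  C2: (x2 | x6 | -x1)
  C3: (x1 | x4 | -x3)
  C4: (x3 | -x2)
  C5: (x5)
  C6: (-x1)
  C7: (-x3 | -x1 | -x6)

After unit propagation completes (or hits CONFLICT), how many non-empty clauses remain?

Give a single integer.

Answer: 2

Derivation:
unit clause [5] forces x5=T; simplify:
  satisfied 1 clause(s); 6 remain; assigned so far: [5]
unit clause [-1] forces x1=F; simplify:
  drop 1 from [1, 4, -3] -> [4, -3]
  satisfied 4 clause(s); 2 remain; assigned so far: [1, 5]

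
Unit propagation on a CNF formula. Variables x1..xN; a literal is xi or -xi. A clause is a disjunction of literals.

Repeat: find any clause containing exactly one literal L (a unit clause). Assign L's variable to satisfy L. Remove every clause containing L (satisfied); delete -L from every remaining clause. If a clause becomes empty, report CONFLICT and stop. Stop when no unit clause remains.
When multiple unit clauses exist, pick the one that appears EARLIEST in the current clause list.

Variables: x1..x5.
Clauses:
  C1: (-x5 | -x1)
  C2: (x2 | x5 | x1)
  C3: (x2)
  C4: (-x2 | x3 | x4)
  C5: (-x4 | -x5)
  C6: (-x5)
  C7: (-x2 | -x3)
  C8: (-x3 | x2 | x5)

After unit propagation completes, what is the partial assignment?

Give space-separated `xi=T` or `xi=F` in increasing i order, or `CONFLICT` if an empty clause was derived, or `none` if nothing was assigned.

Answer: x2=T x3=F x4=T x5=F

Derivation:
unit clause [2] forces x2=T; simplify:
  drop -2 from [-2, 3, 4] -> [3, 4]
  drop -2 from [-2, -3] -> [-3]
  satisfied 3 clause(s); 5 remain; assigned so far: [2]
unit clause [-5] forces x5=F; simplify:
  satisfied 3 clause(s); 2 remain; assigned so far: [2, 5]
unit clause [-3] forces x3=F; simplify:
  drop 3 from [3, 4] -> [4]
  satisfied 1 clause(s); 1 remain; assigned so far: [2, 3, 5]
unit clause [4] forces x4=T; simplify:
  satisfied 1 clause(s); 0 remain; assigned so far: [2, 3, 4, 5]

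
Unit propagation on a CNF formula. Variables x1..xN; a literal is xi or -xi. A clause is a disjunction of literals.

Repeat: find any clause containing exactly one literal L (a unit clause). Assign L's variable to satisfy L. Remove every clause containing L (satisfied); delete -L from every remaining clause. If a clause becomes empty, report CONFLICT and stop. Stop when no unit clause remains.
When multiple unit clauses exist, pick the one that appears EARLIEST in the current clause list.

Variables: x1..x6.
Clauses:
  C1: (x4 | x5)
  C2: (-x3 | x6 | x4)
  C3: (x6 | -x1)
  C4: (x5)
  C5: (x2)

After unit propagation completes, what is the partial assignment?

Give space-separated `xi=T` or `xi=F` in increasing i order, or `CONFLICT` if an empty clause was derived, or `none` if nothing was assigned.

Answer: x2=T x5=T

Derivation:
unit clause [5] forces x5=T; simplify:
  satisfied 2 clause(s); 3 remain; assigned so far: [5]
unit clause [2] forces x2=T; simplify:
  satisfied 1 clause(s); 2 remain; assigned so far: [2, 5]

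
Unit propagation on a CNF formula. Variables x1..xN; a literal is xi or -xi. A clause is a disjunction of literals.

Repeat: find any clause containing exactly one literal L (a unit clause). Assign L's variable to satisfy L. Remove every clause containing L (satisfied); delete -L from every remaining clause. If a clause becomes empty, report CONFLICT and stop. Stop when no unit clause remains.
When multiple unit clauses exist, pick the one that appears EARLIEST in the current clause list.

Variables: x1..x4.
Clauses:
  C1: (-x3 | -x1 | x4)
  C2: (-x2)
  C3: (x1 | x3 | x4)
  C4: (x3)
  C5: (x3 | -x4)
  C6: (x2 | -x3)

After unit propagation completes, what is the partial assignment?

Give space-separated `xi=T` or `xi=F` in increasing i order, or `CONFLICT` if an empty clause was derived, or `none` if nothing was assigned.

unit clause [-2] forces x2=F; simplify:
  drop 2 from [2, -3] -> [-3]
  satisfied 1 clause(s); 5 remain; assigned so far: [2]
unit clause [3] forces x3=T; simplify:
  drop -3 from [-3, -1, 4] -> [-1, 4]
  drop -3 from [-3] -> [] (empty!)
  satisfied 3 clause(s); 2 remain; assigned so far: [2, 3]
CONFLICT (empty clause)

Answer: CONFLICT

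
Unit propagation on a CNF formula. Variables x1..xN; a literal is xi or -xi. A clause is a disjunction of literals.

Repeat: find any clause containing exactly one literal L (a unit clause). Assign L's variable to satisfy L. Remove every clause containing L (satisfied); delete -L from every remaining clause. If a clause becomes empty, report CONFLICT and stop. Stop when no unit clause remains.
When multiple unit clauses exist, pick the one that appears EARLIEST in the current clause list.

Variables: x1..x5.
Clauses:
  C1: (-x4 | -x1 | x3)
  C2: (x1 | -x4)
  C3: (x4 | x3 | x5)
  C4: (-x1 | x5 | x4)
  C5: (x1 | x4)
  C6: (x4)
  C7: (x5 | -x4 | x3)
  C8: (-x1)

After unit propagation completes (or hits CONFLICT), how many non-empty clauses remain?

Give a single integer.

Answer: 2

Derivation:
unit clause [4] forces x4=T; simplify:
  drop -4 from [-4, -1, 3] -> [-1, 3]
  drop -4 from [1, -4] -> [1]
  drop -4 from [5, -4, 3] -> [5, 3]
  satisfied 4 clause(s); 4 remain; assigned so far: [4]
unit clause [1] forces x1=T; simplify:
  drop -1 from [-1, 3] -> [3]
  drop -1 from [-1] -> [] (empty!)
  satisfied 1 clause(s); 3 remain; assigned so far: [1, 4]
CONFLICT (empty clause)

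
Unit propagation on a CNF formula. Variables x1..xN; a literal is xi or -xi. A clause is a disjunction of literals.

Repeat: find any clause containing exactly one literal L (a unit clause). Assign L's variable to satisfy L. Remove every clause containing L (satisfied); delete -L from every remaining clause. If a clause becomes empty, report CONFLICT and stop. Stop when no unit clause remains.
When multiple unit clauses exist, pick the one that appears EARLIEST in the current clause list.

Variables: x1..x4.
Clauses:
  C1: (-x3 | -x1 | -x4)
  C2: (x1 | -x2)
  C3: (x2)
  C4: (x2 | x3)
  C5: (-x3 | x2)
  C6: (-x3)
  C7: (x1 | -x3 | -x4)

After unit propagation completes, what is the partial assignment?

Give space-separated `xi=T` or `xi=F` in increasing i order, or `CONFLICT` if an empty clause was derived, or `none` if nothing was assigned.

Answer: x1=T x2=T x3=F

Derivation:
unit clause [2] forces x2=T; simplify:
  drop -2 from [1, -2] -> [1]
  satisfied 3 clause(s); 4 remain; assigned so far: [2]
unit clause [1] forces x1=T; simplify:
  drop -1 from [-3, -1, -4] -> [-3, -4]
  satisfied 2 clause(s); 2 remain; assigned so far: [1, 2]
unit clause [-3] forces x3=F; simplify:
  satisfied 2 clause(s); 0 remain; assigned so far: [1, 2, 3]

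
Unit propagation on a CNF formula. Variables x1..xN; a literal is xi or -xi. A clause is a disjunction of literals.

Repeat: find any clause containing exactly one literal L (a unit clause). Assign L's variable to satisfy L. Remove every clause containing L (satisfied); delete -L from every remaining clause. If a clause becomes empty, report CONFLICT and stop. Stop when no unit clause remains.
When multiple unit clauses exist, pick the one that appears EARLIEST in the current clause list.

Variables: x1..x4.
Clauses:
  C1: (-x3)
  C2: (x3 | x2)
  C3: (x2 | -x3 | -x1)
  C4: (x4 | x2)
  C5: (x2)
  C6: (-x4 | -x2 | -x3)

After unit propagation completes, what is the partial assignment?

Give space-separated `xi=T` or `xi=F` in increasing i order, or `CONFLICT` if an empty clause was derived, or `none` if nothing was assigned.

unit clause [-3] forces x3=F; simplify:
  drop 3 from [3, 2] -> [2]
  satisfied 3 clause(s); 3 remain; assigned so far: [3]
unit clause [2] forces x2=T; simplify:
  satisfied 3 clause(s); 0 remain; assigned so far: [2, 3]

Answer: x2=T x3=F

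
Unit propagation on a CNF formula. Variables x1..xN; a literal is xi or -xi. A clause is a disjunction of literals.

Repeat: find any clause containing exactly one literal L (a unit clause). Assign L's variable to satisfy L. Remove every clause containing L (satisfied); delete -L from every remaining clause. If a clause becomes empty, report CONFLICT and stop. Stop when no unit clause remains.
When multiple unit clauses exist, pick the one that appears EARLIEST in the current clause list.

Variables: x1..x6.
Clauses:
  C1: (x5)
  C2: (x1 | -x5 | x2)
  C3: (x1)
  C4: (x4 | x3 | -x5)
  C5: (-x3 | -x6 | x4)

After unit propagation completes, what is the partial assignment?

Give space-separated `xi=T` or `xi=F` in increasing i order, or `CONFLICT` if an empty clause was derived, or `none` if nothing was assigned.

unit clause [5] forces x5=T; simplify:
  drop -5 from [1, -5, 2] -> [1, 2]
  drop -5 from [4, 3, -5] -> [4, 3]
  satisfied 1 clause(s); 4 remain; assigned so far: [5]
unit clause [1] forces x1=T; simplify:
  satisfied 2 clause(s); 2 remain; assigned so far: [1, 5]

Answer: x1=T x5=T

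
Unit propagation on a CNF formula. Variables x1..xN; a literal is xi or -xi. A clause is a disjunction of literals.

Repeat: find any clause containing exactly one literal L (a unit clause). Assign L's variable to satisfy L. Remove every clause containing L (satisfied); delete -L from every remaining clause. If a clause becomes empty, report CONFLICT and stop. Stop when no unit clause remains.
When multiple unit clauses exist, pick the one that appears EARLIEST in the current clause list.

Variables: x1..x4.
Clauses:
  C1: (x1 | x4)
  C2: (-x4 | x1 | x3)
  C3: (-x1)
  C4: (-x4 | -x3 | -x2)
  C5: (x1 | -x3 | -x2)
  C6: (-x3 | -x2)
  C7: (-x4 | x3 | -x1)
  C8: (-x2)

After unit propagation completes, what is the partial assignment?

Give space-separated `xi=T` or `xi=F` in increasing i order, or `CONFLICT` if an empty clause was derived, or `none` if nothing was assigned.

unit clause [-1] forces x1=F; simplify:
  drop 1 from [1, 4] -> [4]
  drop 1 from [-4, 1, 3] -> [-4, 3]
  drop 1 from [1, -3, -2] -> [-3, -2]
  satisfied 2 clause(s); 6 remain; assigned so far: [1]
unit clause [4] forces x4=T; simplify:
  drop -4 from [-4, 3] -> [3]
  drop -4 from [-4, -3, -2] -> [-3, -2]
  satisfied 1 clause(s); 5 remain; assigned so far: [1, 4]
unit clause [3] forces x3=T; simplify:
  drop -3 from [-3, -2] -> [-2]
  drop -3 from [-3, -2] -> [-2]
  drop -3 from [-3, -2] -> [-2]
  satisfied 1 clause(s); 4 remain; assigned so far: [1, 3, 4]
unit clause [-2] forces x2=F; simplify:
  satisfied 4 clause(s); 0 remain; assigned so far: [1, 2, 3, 4]

Answer: x1=F x2=F x3=T x4=T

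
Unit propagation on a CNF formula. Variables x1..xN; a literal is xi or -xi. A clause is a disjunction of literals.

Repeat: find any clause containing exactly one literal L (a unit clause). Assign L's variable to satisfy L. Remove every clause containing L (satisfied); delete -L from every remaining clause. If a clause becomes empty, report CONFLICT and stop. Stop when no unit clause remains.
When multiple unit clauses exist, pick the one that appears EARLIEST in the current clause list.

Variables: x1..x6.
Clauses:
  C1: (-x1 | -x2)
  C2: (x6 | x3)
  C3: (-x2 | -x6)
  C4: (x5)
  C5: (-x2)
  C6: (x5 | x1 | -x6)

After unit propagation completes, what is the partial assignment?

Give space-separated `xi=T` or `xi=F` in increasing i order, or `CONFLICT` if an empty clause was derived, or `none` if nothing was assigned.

Answer: x2=F x5=T

Derivation:
unit clause [5] forces x5=T; simplify:
  satisfied 2 clause(s); 4 remain; assigned so far: [5]
unit clause [-2] forces x2=F; simplify:
  satisfied 3 clause(s); 1 remain; assigned so far: [2, 5]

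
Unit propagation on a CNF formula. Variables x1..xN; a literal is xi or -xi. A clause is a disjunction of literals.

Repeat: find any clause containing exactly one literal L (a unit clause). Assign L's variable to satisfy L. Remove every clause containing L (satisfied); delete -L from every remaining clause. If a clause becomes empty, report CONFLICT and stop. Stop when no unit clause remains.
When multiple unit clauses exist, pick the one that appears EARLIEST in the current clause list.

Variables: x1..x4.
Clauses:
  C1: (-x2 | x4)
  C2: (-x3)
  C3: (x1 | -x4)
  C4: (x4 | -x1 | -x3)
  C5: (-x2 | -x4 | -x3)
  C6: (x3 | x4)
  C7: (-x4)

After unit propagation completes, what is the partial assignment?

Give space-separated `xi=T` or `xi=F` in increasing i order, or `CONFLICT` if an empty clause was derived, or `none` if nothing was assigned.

unit clause [-3] forces x3=F; simplify:
  drop 3 from [3, 4] -> [4]
  satisfied 3 clause(s); 4 remain; assigned so far: [3]
unit clause [4] forces x4=T; simplify:
  drop -4 from [1, -4] -> [1]
  drop -4 from [-4] -> [] (empty!)
  satisfied 2 clause(s); 2 remain; assigned so far: [3, 4]
CONFLICT (empty clause)

Answer: CONFLICT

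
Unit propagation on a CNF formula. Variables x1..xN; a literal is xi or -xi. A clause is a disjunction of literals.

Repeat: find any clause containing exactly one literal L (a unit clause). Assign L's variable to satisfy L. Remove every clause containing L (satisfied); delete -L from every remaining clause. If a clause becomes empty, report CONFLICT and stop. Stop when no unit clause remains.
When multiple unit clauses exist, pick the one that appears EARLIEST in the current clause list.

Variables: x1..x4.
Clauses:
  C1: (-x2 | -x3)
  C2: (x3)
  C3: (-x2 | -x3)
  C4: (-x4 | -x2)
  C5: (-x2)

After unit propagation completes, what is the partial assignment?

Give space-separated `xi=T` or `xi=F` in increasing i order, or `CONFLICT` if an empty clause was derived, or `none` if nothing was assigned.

unit clause [3] forces x3=T; simplify:
  drop -3 from [-2, -3] -> [-2]
  drop -3 from [-2, -3] -> [-2]
  satisfied 1 clause(s); 4 remain; assigned so far: [3]
unit clause [-2] forces x2=F; simplify:
  satisfied 4 clause(s); 0 remain; assigned so far: [2, 3]

Answer: x2=F x3=T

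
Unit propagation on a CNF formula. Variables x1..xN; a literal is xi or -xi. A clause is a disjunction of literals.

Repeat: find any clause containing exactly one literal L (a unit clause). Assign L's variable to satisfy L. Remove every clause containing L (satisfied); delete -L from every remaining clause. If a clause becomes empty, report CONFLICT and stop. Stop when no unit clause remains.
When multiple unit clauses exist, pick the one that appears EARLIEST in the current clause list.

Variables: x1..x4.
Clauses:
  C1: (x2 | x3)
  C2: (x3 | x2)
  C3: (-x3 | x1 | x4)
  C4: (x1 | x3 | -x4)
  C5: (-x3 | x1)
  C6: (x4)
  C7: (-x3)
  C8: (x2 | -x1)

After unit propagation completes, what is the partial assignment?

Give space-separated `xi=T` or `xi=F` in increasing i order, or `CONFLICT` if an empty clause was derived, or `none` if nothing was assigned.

Answer: x1=T x2=T x3=F x4=T

Derivation:
unit clause [4] forces x4=T; simplify:
  drop -4 from [1, 3, -4] -> [1, 3]
  satisfied 2 clause(s); 6 remain; assigned so far: [4]
unit clause [-3] forces x3=F; simplify:
  drop 3 from [2, 3] -> [2]
  drop 3 from [3, 2] -> [2]
  drop 3 from [1, 3] -> [1]
  satisfied 2 clause(s); 4 remain; assigned so far: [3, 4]
unit clause [2] forces x2=T; simplify:
  satisfied 3 clause(s); 1 remain; assigned so far: [2, 3, 4]
unit clause [1] forces x1=T; simplify:
  satisfied 1 clause(s); 0 remain; assigned so far: [1, 2, 3, 4]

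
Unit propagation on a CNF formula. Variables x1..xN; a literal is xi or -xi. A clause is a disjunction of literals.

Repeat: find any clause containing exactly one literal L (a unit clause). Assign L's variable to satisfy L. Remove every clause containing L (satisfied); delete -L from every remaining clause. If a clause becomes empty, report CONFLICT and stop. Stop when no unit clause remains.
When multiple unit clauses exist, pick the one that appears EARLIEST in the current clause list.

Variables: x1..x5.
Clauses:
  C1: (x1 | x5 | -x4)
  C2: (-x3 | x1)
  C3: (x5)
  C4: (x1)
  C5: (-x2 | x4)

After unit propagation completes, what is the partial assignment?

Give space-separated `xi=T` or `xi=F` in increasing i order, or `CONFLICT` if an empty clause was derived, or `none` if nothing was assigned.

Answer: x1=T x5=T

Derivation:
unit clause [5] forces x5=T; simplify:
  satisfied 2 clause(s); 3 remain; assigned so far: [5]
unit clause [1] forces x1=T; simplify:
  satisfied 2 clause(s); 1 remain; assigned so far: [1, 5]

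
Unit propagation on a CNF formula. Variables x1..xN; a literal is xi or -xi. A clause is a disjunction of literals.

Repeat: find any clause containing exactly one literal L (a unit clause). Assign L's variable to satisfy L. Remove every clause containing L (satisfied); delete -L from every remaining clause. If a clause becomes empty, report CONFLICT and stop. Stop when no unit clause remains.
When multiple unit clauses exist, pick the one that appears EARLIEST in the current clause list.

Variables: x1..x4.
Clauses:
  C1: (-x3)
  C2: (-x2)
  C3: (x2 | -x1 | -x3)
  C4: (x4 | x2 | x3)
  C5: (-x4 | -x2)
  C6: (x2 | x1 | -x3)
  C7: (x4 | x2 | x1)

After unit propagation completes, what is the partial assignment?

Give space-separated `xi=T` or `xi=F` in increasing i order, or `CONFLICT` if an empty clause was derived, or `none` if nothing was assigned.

unit clause [-3] forces x3=F; simplify:
  drop 3 from [4, 2, 3] -> [4, 2]
  satisfied 3 clause(s); 4 remain; assigned so far: [3]
unit clause [-2] forces x2=F; simplify:
  drop 2 from [4, 2] -> [4]
  drop 2 from [4, 2, 1] -> [4, 1]
  satisfied 2 clause(s); 2 remain; assigned so far: [2, 3]
unit clause [4] forces x4=T; simplify:
  satisfied 2 clause(s); 0 remain; assigned so far: [2, 3, 4]

Answer: x2=F x3=F x4=T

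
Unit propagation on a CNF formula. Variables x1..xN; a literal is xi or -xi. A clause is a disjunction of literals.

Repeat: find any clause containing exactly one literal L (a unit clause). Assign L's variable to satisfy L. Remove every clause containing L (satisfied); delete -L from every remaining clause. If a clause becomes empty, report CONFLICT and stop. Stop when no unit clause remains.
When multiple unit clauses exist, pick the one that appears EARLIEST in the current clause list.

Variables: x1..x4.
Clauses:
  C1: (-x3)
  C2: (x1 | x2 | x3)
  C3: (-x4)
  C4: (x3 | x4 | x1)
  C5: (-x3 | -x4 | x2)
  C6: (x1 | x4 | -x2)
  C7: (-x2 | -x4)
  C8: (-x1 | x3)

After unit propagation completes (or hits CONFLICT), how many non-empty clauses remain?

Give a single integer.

Answer: 0

Derivation:
unit clause [-3] forces x3=F; simplify:
  drop 3 from [1, 2, 3] -> [1, 2]
  drop 3 from [3, 4, 1] -> [4, 1]
  drop 3 from [-1, 3] -> [-1]
  satisfied 2 clause(s); 6 remain; assigned so far: [3]
unit clause [-4] forces x4=F; simplify:
  drop 4 from [4, 1] -> [1]
  drop 4 from [1, 4, -2] -> [1, -2]
  satisfied 2 clause(s); 4 remain; assigned so far: [3, 4]
unit clause [1] forces x1=T; simplify:
  drop -1 from [-1] -> [] (empty!)
  satisfied 3 clause(s); 1 remain; assigned so far: [1, 3, 4]
CONFLICT (empty clause)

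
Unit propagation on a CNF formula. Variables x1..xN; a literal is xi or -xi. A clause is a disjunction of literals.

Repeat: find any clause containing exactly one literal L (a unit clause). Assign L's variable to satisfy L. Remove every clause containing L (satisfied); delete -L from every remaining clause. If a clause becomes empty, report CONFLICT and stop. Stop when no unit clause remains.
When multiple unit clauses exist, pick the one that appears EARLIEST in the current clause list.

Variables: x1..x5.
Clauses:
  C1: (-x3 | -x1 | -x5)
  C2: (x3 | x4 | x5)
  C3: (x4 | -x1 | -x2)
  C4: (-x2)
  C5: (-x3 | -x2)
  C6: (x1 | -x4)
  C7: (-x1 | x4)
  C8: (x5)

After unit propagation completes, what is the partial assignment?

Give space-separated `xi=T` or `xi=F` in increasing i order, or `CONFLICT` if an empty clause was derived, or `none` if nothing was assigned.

Answer: x2=F x5=T

Derivation:
unit clause [-2] forces x2=F; simplify:
  satisfied 3 clause(s); 5 remain; assigned so far: [2]
unit clause [5] forces x5=T; simplify:
  drop -5 from [-3, -1, -5] -> [-3, -1]
  satisfied 2 clause(s); 3 remain; assigned so far: [2, 5]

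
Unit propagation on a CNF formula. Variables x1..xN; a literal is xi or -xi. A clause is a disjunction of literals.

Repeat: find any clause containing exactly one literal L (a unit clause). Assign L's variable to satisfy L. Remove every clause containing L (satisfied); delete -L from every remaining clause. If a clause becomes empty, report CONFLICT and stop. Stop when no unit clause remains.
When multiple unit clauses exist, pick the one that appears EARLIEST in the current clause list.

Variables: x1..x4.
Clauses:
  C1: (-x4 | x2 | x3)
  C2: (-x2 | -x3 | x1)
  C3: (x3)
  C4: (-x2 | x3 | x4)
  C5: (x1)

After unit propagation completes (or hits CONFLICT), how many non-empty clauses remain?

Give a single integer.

Answer: 0

Derivation:
unit clause [3] forces x3=T; simplify:
  drop -3 from [-2, -3, 1] -> [-2, 1]
  satisfied 3 clause(s); 2 remain; assigned so far: [3]
unit clause [1] forces x1=T; simplify:
  satisfied 2 clause(s); 0 remain; assigned so far: [1, 3]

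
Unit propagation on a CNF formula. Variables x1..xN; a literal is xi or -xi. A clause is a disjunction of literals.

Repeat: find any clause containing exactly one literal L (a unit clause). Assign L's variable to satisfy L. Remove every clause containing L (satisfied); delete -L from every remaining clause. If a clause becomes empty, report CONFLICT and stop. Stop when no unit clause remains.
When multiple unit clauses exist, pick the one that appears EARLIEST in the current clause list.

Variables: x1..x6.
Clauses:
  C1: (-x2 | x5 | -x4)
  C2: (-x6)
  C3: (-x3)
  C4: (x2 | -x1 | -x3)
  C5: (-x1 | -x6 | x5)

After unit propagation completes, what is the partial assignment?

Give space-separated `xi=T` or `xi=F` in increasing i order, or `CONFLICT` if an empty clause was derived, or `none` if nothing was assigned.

Answer: x3=F x6=F

Derivation:
unit clause [-6] forces x6=F; simplify:
  satisfied 2 clause(s); 3 remain; assigned so far: [6]
unit clause [-3] forces x3=F; simplify:
  satisfied 2 clause(s); 1 remain; assigned so far: [3, 6]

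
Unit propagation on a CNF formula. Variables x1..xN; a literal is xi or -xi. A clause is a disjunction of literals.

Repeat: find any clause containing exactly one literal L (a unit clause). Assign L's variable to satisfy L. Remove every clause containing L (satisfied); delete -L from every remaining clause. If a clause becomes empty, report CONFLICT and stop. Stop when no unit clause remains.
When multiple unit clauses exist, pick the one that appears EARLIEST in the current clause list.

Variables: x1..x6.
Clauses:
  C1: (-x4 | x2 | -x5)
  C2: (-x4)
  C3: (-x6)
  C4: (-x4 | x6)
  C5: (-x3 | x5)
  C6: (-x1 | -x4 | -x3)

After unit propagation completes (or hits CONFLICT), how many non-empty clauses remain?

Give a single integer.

unit clause [-4] forces x4=F; simplify:
  satisfied 4 clause(s); 2 remain; assigned so far: [4]
unit clause [-6] forces x6=F; simplify:
  satisfied 1 clause(s); 1 remain; assigned so far: [4, 6]

Answer: 1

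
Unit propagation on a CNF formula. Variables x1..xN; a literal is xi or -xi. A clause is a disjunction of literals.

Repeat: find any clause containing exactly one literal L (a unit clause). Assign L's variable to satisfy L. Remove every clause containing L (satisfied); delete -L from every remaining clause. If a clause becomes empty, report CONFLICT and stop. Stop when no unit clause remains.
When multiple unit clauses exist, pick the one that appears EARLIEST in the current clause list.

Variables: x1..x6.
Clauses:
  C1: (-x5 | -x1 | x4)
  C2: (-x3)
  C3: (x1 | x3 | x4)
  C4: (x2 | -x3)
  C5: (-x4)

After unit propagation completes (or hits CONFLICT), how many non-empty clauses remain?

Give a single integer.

unit clause [-3] forces x3=F; simplify:
  drop 3 from [1, 3, 4] -> [1, 4]
  satisfied 2 clause(s); 3 remain; assigned so far: [3]
unit clause [-4] forces x4=F; simplify:
  drop 4 from [-5, -1, 4] -> [-5, -1]
  drop 4 from [1, 4] -> [1]
  satisfied 1 clause(s); 2 remain; assigned so far: [3, 4]
unit clause [1] forces x1=T; simplify:
  drop -1 from [-5, -1] -> [-5]
  satisfied 1 clause(s); 1 remain; assigned so far: [1, 3, 4]
unit clause [-5] forces x5=F; simplify:
  satisfied 1 clause(s); 0 remain; assigned so far: [1, 3, 4, 5]

Answer: 0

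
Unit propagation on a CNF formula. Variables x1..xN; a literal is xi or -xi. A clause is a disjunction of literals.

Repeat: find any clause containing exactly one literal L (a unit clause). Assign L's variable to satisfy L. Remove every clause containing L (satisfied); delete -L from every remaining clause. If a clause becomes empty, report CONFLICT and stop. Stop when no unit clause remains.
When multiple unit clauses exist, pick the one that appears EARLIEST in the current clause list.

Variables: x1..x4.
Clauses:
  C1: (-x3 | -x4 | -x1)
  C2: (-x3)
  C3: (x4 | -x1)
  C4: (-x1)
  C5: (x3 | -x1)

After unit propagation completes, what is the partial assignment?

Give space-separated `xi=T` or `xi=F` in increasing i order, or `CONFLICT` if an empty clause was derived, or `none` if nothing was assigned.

Answer: x1=F x3=F

Derivation:
unit clause [-3] forces x3=F; simplify:
  drop 3 from [3, -1] -> [-1]
  satisfied 2 clause(s); 3 remain; assigned so far: [3]
unit clause [-1] forces x1=F; simplify:
  satisfied 3 clause(s); 0 remain; assigned so far: [1, 3]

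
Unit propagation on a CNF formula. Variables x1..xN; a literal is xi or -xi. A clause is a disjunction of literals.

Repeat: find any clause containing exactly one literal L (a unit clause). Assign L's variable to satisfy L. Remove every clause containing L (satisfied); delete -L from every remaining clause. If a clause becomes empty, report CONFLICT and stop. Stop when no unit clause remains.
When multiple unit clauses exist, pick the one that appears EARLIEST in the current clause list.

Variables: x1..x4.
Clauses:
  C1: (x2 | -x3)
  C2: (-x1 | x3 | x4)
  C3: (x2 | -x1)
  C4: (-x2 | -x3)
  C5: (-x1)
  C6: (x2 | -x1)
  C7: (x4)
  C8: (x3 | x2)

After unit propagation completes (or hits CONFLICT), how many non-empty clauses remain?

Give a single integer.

Answer: 3

Derivation:
unit clause [-1] forces x1=F; simplify:
  satisfied 4 clause(s); 4 remain; assigned so far: [1]
unit clause [4] forces x4=T; simplify:
  satisfied 1 clause(s); 3 remain; assigned so far: [1, 4]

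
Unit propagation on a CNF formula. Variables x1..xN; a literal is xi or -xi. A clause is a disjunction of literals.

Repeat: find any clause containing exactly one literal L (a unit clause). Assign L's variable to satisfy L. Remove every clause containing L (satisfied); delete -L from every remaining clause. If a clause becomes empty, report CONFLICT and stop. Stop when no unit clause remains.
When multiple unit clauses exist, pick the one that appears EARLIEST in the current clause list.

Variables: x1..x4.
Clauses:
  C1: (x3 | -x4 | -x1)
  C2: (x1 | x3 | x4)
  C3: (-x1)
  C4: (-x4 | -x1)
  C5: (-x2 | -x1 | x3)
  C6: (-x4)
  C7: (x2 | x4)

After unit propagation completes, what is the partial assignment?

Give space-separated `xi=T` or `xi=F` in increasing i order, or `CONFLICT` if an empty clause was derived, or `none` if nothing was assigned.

Answer: x1=F x2=T x3=T x4=F

Derivation:
unit clause [-1] forces x1=F; simplify:
  drop 1 from [1, 3, 4] -> [3, 4]
  satisfied 4 clause(s); 3 remain; assigned so far: [1]
unit clause [-4] forces x4=F; simplify:
  drop 4 from [3, 4] -> [3]
  drop 4 from [2, 4] -> [2]
  satisfied 1 clause(s); 2 remain; assigned so far: [1, 4]
unit clause [3] forces x3=T; simplify:
  satisfied 1 clause(s); 1 remain; assigned so far: [1, 3, 4]
unit clause [2] forces x2=T; simplify:
  satisfied 1 clause(s); 0 remain; assigned so far: [1, 2, 3, 4]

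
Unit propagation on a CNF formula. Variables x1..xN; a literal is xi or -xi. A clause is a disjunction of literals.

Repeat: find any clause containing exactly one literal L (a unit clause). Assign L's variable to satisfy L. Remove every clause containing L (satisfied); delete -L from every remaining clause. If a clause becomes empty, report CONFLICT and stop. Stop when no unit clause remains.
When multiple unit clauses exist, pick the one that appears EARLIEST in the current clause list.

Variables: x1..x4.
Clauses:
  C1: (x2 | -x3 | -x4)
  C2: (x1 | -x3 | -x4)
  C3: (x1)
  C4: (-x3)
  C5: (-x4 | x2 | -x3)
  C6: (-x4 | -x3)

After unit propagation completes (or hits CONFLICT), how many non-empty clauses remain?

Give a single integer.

Answer: 0

Derivation:
unit clause [1] forces x1=T; simplify:
  satisfied 2 clause(s); 4 remain; assigned so far: [1]
unit clause [-3] forces x3=F; simplify:
  satisfied 4 clause(s); 0 remain; assigned so far: [1, 3]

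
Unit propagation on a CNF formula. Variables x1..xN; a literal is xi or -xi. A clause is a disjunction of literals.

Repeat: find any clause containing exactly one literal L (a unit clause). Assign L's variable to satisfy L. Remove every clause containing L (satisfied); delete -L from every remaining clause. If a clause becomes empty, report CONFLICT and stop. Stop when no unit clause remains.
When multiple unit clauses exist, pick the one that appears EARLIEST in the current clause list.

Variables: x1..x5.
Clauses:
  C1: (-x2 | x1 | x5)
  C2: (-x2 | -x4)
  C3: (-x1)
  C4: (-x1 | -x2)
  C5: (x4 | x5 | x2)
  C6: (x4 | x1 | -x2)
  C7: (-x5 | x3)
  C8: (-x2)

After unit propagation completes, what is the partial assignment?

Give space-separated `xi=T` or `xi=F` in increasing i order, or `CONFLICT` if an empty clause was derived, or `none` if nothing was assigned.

Answer: x1=F x2=F

Derivation:
unit clause [-1] forces x1=F; simplify:
  drop 1 from [-2, 1, 5] -> [-2, 5]
  drop 1 from [4, 1, -2] -> [4, -2]
  satisfied 2 clause(s); 6 remain; assigned so far: [1]
unit clause [-2] forces x2=F; simplify:
  drop 2 from [4, 5, 2] -> [4, 5]
  satisfied 4 clause(s); 2 remain; assigned so far: [1, 2]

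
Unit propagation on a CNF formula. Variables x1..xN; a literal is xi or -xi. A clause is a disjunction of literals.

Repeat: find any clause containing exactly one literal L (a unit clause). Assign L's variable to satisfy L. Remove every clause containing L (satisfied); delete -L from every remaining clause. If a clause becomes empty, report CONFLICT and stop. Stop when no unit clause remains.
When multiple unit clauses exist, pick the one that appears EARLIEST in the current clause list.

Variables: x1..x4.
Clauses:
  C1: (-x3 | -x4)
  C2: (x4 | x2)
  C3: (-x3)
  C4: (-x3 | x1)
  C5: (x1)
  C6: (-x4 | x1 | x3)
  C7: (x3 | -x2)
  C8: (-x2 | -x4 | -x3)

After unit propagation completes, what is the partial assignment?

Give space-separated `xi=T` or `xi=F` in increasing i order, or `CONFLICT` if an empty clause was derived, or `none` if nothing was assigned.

unit clause [-3] forces x3=F; simplify:
  drop 3 from [-4, 1, 3] -> [-4, 1]
  drop 3 from [3, -2] -> [-2]
  satisfied 4 clause(s); 4 remain; assigned so far: [3]
unit clause [1] forces x1=T; simplify:
  satisfied 2 clause(s); 2 remain; assigned so far: [1, 3]
unit clause [-2] forces x2=F; simplify:
  drop 2 from [4, 2] -> [4]
  satisfied 1 clause(s); 1 remain; assigned so far: [1, 2, 3]
unit clause [4] forces x4=T; simplify:
  satisfied 1 clause(s); 0 remain; assigned so far: [1, 2, 3, 4]

Answer: x1=T x2=F x3=F x4=T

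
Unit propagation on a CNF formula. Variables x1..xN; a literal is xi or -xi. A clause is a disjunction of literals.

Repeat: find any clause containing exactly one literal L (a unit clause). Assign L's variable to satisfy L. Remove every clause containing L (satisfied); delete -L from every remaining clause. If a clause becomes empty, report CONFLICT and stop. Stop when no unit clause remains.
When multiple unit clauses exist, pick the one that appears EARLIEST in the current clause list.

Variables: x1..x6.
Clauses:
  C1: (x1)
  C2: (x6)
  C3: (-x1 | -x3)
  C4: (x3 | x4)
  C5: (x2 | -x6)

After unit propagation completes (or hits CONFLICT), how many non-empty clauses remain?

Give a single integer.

Answer: 0

Derivation:
unit clause [1] forces x1=T; simplify:
  drop -1 from [-1, -3] -> [-3]
  satisfied 1 clause(s); 4 remain; assigned so far: [1]
unit clause [6] forces x6=T; simplify:
  drop -6 from [2, -6] -> [2]
  satisfied 1 clause(s); 3 remain; assigned so far: [1, 6]
unit clause [-3] forces x3=F; simplify:
  drop 3 from [3, 4] -> [4]
  satisfied 1 clause(s); 2 remain; assigned so far: [1, 3, 6]
unit clause [4] forces x4=T; simplify:
  satisfied 1 clause(s); 1 remain; assigned so far: [1, 3, 4, 6]
unit clause [2] forces x2=T; simplify:
  satisfied 1 clause(s); 0 remain; assigned so far: [1, 2, 3, 4, 6]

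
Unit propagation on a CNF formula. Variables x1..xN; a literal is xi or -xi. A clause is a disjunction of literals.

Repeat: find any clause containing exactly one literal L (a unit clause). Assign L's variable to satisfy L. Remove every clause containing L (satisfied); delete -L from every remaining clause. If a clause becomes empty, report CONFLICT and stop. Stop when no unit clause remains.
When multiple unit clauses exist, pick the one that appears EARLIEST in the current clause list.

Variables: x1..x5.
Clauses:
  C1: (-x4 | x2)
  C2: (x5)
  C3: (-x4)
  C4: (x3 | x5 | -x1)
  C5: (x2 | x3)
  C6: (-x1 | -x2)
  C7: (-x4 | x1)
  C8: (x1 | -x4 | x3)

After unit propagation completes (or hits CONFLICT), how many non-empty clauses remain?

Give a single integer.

unit clause [5] forces x5=T; simplify:
  satisfied 2 clause(s); 6 remain; assigned so far: [5]
unit clause [-4] forces x4=F; simplify:
  satisfied 4 clause(s); 2 remain; assigned so far: [4, 5]

Answer: 2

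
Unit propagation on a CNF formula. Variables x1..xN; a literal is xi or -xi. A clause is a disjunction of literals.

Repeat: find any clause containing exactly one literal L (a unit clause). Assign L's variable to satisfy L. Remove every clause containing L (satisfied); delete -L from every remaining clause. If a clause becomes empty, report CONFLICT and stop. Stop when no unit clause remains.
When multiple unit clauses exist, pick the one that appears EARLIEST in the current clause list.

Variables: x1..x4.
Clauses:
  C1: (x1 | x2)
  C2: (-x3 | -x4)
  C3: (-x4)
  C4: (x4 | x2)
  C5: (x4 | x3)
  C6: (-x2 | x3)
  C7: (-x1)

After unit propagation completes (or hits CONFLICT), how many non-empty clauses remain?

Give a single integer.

Answer: 0

Derivation:
unit clause [-4] forces x4=F; simplify:
  drop 4 from [4, 2] -> [2]
  drop 4 from [4, 3] -> [3]
  satisfied 2 clause(s); 5 remain; assigned so far: [4]
unit clause [2] forces x2=T; simplify:
  drop -2 from [-2, 3] -> [3]
  satisfied 2 clause(s); 3 remain; assigned so far: [2, 4]
unit clause [3] forces x3=T; simplify:
  satisfied 2 clause(s); 1 remain; assigned so far: [2, 3, 4]
unit clause [-1] forces x1=F; simplify:
  satisfied 1 clause(s); 0 remain; assigned so far: [1, 2, 3, 4]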